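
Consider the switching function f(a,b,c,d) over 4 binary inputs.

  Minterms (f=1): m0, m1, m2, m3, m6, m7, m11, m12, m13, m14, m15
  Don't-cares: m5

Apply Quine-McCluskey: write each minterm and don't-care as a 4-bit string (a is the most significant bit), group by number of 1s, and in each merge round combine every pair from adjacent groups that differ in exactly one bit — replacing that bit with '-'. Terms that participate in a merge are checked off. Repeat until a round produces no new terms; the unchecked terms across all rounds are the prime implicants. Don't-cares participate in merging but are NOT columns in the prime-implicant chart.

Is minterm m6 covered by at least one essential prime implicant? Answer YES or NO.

NO

Round 0: 0000✓ 0001✓ 0010✓ 0011✓ 0101✓ 0110✓ 0111✓ 1011✓ 1100✓ 1101✓ 1110✓ 1111✓
Round 1: -011✓ -101✓ -110✓ -111✓ 0-01✓ 0-10✓ 0-11✓ 00-0✓ 00-1✓ 000-✓ 001-✓ 01-1✓ 011-✓ 1-11✓ 11-0✓ 11-1✓ 110-✓ 111-✓
Round 2: --11 -1-1 -11- 0--1 0-1- 00-- 11--
PIs = {--11, -1-1, -11-, 0--1, 0-1-, 00--, 11--}
Coverage chart:
  m0: 00-- ←essential
  m1: 0--1,00--
  m2: 0-1-,00--
  m3: --11,0--1,0-1-,00--
  m6: -11-,0-1-
  m7: --11,-1-1,-11-,0--1,0-1-
  m11: --11 ←essential
  m12: 11-- ←essential
  m13: -1-1,11--
  m14: -11-,11--
  m15: --11,-1-1,-11-,11--
Essential: --11, 00--, 11--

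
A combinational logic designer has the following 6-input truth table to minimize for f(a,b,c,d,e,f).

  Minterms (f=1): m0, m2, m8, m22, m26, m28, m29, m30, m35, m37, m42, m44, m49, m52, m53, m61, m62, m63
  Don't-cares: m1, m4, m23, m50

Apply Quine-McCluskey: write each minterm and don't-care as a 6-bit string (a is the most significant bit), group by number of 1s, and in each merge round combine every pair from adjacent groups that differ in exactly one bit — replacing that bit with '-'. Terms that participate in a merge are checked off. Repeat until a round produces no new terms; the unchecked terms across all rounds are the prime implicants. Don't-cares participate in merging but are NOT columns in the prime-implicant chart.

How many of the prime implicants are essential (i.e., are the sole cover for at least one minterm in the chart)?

[col 0] 000000*, 000001*, 000010*, 000100*, 001000*, 010110*, 010111*, 011010*, 011100*, 011101*, 011110*, 100011, 100101*, 101010, 101100, 110001*, 110010, 110100*, 110101*, 111101*, 111110*, 111111*
[col 1] -11101, -11110, 00-000, 000-00, 0000-0, 00000-, 01-110, 01011-, 011-10, 0111-0, 01110-, 1-0101, 11-101, 110-01, 11010-, 1111-1, 11111-
Prime implicants: -11101, -11110, 00-000, 000-00, 0000-0, 00000-, 01-110, 01011-, 011-10, 0111-0, 01110-, 1-0101, 100011, 101010, 101100, 11-101, 110-01, 110010, 11010-, 1111-1, 11111-
PI chart (minterm → PIs covering it):
  0 | 00-000,000-00,0000-0,00000-
  2 | 0000-0  (sole → essential)
  8 | 00-000  (sole → essential)
  22 | 01-110,01011-
  26 | 011-10  (sole → essential)
  28 | 0111-0,01110-
  29 | -11101,01110-
  30 | -11110,01-110,011-10,0111-0
  35 | 100011  (sole → essential)
  37 | 1-0101  (sole → essential)
  42 | 101010  (sole → essential)
  44 | 101100  (sole → essential)
  49 | 110-01  (sole → essential)
  52 | 11010-  (sole → essential)
  53 | 1-0101,11-101,110-01,11010-
  61 | -11101,11-101,1111-1
  62 | -11110,11111-
  63 | 1111-1,11111-
Essential prime implicants: 00-000, 0000-0, 011-10, 1-0101, 100011, 101010, 101100, 110-01, 11010-

9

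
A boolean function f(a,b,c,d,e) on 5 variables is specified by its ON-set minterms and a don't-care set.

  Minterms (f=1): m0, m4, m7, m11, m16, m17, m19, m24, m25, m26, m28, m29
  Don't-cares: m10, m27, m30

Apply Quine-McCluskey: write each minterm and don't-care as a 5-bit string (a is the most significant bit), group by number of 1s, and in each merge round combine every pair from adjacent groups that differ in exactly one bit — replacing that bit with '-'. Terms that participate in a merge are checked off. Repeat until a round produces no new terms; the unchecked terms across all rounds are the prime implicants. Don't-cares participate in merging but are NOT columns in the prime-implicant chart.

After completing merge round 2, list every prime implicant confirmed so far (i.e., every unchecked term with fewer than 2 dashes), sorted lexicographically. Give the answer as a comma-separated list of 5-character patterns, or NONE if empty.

[col 0] 00000*, 00100*, 00111, 01010*, 01011*, 10000*, 10001*, 10011*, 11000*, 11001*, 11010*, 11011*, 11100*, 11101*, 11110*
[col 1] -0000, -1010*, -1011*, 00-00, 0101-*, 1-000*, 1-001*, 1-011*, 100-1*, 1000-*, 11-00*, 11-01*, 11-10*, 110-0*, 110-1*, 1100-*, 1101-*, 111-0*, 1110-*
[col 2] -101-, 1-0-1, 1-00-, 11--0, 11-0-, 110--
Prime implicants: -0000, -101-, 00-00, 00111, 1-0-1, 1-00-, 11--0, 11-0-, 110--

-0000, 00-00, 00111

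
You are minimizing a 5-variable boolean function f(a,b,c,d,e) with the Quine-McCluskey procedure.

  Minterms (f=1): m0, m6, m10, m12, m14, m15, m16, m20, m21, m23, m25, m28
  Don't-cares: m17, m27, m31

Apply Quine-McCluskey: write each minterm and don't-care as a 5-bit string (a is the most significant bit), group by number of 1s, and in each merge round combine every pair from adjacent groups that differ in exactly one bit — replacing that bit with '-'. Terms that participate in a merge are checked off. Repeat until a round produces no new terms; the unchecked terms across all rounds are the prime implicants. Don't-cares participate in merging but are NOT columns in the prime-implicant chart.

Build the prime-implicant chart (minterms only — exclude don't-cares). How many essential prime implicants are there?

3

size-2^0 implicants → 00000(✓)  00110(✓)  01010(✓)  01100(✓)  01110(✓)  01111(✓)  10000(✓)  10001(✓)  10100(✓)  10101(✓)  10111(✓)  11001(✓)  11011(✓)  11100(✓)  11111(✓)
size-2^1 implicants → -0000  -1100  -1111  0-110  01-10  011-0  0111-  1-001  1-100  1-111  10-00(✓)  10-01(✓)  1000-(✓)  101-1  1010-(✓)  11-11  110-1
size-2^2 implicants → 10-0-
Unchecked terms (primes): -0000, -1100, -1111, 0-110, 01-10, 011-0, 0111-, 1-001, 1-100, 1-111, 10-0-, 101-1, 11-11, 110-1
Minterm coverage:
  m0 ⊆ -0000 [E]
  m6 ⊆ 0-110 [E]
  m10 ⊆ 01-10 [E]
  m12 ⊆ -1100,011-0
  m14 ⊆ 0-110,01-10,011-0,0111-
  m15 ⊆ -1111,0111-
  m16 ⊆ -0000,10-0-
  m20 ⊆ 1-100,10-0-
  m21 ⊆ 10-0-,101-1
  m23 ⊆ 1-111,101-1
  m25 ⊆ 1-001,110-1
  m28 ⊆ -1100,1-100
E = {-0000, 0-110, 01-10}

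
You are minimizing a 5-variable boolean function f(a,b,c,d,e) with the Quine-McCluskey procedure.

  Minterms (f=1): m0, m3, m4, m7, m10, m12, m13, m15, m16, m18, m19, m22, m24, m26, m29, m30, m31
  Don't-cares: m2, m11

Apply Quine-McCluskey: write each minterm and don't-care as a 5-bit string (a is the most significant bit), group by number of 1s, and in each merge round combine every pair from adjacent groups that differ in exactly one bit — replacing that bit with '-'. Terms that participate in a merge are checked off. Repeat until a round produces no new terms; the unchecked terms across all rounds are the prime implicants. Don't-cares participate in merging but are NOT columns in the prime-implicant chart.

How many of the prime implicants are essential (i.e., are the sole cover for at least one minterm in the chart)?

[col 0] 00000*, 00010*, 00011*, 00100*, 00111*, 01010*, 01011*, 01100*, 01101*, 01111*, 10000*, 10010*, 10011*, 10110*, 11000*, 11010*, 11101*, 11110*, 11111*
[col 1] -0000*, -0010*, -0011*, -1010*, -1101*, -1111*, 0-010*, 0-011*, 0-100, 0-111*, 00-00, 00-11*, 000-0*, 0001-*, 01-11*, 0101-*, 011-1*, 0110-, 1-000*, 1-010*, 1-110*, 10-10*, 100-0*, 1001-*, 11-10*, 110-0*, 111-1*, 1111-
[col 2] --010, -00-0, -001-, -11-1, 0--11, 0-01-, 1--10, 1-0-0
Prime implicants: --010, -00-0, -001-, -11-1, 0--11, 0-01-, 0-100, 00-00, 0110-, 1--10, 1-0-0, 1111-
PI chart (minterm → PIs covering it):
  0 | -00-0,00-00
  3 | -001-,0--11,0-01-
  4 | 0-100,00-00
  7 | 0--11  (sole → essential)
  10 | --010,0-01-
  12 | 0-100,0110-
  13 | -11-1,0110-
  15 | -11-1,0--11
  16 | -00-0,1-0-0
  18 | --010,-00-0,-001-,1--10,1-0-0
  19 | -001-  (sole → essential)
  22 | 1--10  (sole → essential)
  24 | 1-0-0  (sole → essential)
  26 | --010,1--10,1-0-0
  29 | -11-1  (sole → essential)
  30 | 1--10,1111-
  31 | -11-1,1111-
Essential prime implicants: -001-, -11-1, 0--11, 1--10, 1-0-0

5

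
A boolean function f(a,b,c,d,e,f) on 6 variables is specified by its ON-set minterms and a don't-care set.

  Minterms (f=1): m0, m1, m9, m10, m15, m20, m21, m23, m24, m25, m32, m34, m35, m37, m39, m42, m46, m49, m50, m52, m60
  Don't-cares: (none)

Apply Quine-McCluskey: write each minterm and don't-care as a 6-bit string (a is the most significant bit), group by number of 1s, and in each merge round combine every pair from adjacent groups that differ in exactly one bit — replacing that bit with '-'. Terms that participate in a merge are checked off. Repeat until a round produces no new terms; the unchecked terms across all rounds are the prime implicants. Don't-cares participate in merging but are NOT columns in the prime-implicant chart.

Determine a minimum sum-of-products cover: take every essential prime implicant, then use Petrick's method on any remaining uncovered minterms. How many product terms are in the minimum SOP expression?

13

size-2^0 implicants → 000000(✓)  000001(✓)  001001(✓)  001010(✓)  001111  010100(✓)  010101(✓)  010111(✓)  011000(✓)  011001(✓)  100000(✓)  100010(✓)  100011(✓)  100101(✓)  100111(✓)  101010(✓)  101110(✓)  110001  110010(✓)  110100(✓)  111100(✓)
size-2^1 implicants → -00000  -01010  -10100  0-1001  00-001  00000-  0101-1  01010-  01100-  1-0010  10-010  100-11  1000-0  10001-  1001-1  101-10  11-100
Unchecked terms (primes): -00000, -01010, -10100, 0-1001, 00-001, 00000-, 001111, 0101-1, 01010-, 01100-, 1-0010, 10-010, 100-11, 1000-0, 10001-, 1001-1, 101-10, 11-100, 110001
Minterm coverage:
  m0 ⊆ -00000,00000-
  m1 ⊆ 00-001,00000-
  m9 ⊆ 0-1001,00-001
  m10 ⊆ -01010 [E]
  m15 ⊆ 001111 [E]
  m20 ⊆ -10100,01010-
  m21 ⊆ 0101-1,01010-
  m23 ⊆ 0101-1 [E]
  m24 ⊆ 01100- [E]
  m25 ⊆ 0-1001,01100-
  m32 ⊆ -00000,1000-0
  m34 ⊆ 1-0010,10-010,1000-0,10001-
  m35 ⊆ 100-11,10001-
  m37 ⊆ 1001-1 [E]
  m39 ⊆ 100-11,1001-1
  m42 ⊆ -01010,10-010,101-10
  m46 ⊆ 101-10 [E]
  m49 ⊆ 110001 [E]
  m50 ⊆ 1-0010 [E]
  m52 ⊆ -10100,11-100
  m60 ⊆ 11-100 [E]
E = {-01010, 001111, 0101-1, 01100-, 1-0010, 1001-1, 101-10, 11-100, 110001}
Petrick residual → -00000, -10100, 00-001, 100-11
Cover = b'c'd'e'f' + b'cd'ef' + bc'de'f' + a'b'd'e'f + a'b'cdef + a'bc'df + a'bcd'e' + ac'd'ef' + ab'c'ef + ab'c'df + ab'cef' + abde'f' + abc'd'e'f  |cover|=13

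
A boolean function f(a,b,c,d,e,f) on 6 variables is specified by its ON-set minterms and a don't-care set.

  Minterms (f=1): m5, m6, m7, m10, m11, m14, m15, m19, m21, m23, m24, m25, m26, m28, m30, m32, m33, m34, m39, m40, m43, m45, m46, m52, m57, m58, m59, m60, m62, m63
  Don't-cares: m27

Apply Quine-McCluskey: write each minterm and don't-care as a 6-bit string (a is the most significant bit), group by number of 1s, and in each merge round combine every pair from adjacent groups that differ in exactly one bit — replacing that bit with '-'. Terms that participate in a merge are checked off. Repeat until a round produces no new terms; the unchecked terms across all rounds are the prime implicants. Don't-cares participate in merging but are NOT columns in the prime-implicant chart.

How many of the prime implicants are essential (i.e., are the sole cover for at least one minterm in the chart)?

12

Round 0: 000101✓ 000110✓ 000111✓ 001010✓ 001011✓ 001110✓ 001111✓ 010011✓ 010101✓ 010111✓ 011000✓ 011001✓ 011010✓ 011011✓ 011100✓ 011110✓ 100000✓ 100001✓ 100010✓ 100111✓ 101000✓ 101011✓ 101101 101110✓ 110100✓ 111001✓ 111010✓ 111011✓ 111100✓ 111110✓ 111111✓
Round 1: -00111 -01011✓ -01110✓ -11001✓ -11010✓ -11011✓ -11100✓ -11110✓ 0-0101✓ 0-0111✓ 0-1010✓ 0-1011✓ 0-1110✓ 00-110✓ 00-111✓ 0001-1✓ 00011-✓ 001-10✓ 001-11✓ 00101-✓ 00111-✓ 01-011 010-11 0101-1✓ 011-00✓ 011-10✓ 0110-0✓ 0110-1✓ 01100-✓ 01101-✓ 0111-0✓ 1-1011✓ 1-1110✓ 10-000 1000-0 10000- 11-100 111-10✓ 111-11✓ 1110-1✓ 11101-✓ 1111-0✓ 11111-✓
Round 2: --1011 --1110 -11-10 -110-1 -1101- -111-0 0-01-1 0-1-10 0-101- 00-11- 001-1- 011--0 0110-- 111-1-
PIs = {--1011, --1110, -00111, -11-10, -110-1, -1101-, -111-0, 0-01-1, 0-1-10, 0-101-, 00-11-, 001-1-, 01-011, 010-11, 011--0, 0110--, 10-000, 1000-0, 10000-, 101101, 11-100, 111-1-}
Coverage chart:
  m5: 0-01-1 ←essential
  m6: 00-11- ←essential
  m7: -00111,0-01-1,00-11-
  m10: 0-1-10,0-101-,001-1-
  m11: --1011,0-101-,001-1-
  m14: --1110,0-1-10,00-11-,001-1-
  m15: 00-11-,001-1-
  m19: 01-011,010-11
  m21: 0-01-1 ←essential
  m23: 0-01-1,010-11
  m24: 011--0,0110--
  m25: -110-1,0110--
  m26: -11-10,-1101-,0-1-10,0-101-,011--0,0110--
  m28: -111-0,011--0
  m30: --1110,-11-10,-111-0,0-1-10,011--0
  m32: 10-000,1000-0,10000-
  m33: 10000- ←essential
  m34: 1000-0 ←essential
  m39: -00111 ←essential
  m40: 10-000 ←essential
  m43: --1011 ←essential
  m45: 101101 ←essential
  m46: --1110 ←essential
  m52: 11-100 ←essential
  m57: -110-1 ←essential
  m58: -11-10,-1101-,111-1-
  m59: --1011,-110-1,-1101-,111-1-
  m60: -111-0,11-100
  m62: --1110,-11-10,-111-0,111-1-
  m63: 111-1- ←essential
Essential: --1011, --1110, -00111, -110-1, 0-01-1, 00-11-, 10-000, 1000-0, 10000-, 101101, 11-100, 111-1-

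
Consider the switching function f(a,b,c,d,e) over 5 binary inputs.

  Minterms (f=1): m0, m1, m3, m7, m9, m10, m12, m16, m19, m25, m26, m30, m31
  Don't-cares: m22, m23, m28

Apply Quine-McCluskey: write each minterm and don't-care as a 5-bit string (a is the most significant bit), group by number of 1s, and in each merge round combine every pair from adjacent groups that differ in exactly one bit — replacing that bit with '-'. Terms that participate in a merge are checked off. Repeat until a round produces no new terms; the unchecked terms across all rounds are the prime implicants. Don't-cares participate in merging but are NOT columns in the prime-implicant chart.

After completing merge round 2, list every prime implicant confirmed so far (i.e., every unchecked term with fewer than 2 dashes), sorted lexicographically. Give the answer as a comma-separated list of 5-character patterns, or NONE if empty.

size-2^0 implicants → 00000(✓)  00001(✓)  00011(✓)  00111(✓)  01001(✓)  01010(✓)  01100(✓)  10000(✓)  10011(✓)  10110(✓)  10111(✓)  11001(✓)  11010(✓)  11100(✓)  11110(✓)  11111(✓)
size-2^1 implicants → -0000  -0011(✓)  -0111(✓)  -1001  -1010  -1100  0-001  00-11(✓)  000-1  0000-  1-110(✓)  1-111(✓)  10-11(✓)  1011-(✓)  11-10  111-0  1111-(✓)
size-2^2 implicants → -0-11  1-11-
Unchecked terms (primes): -0-11, -0000, -1001, -1010, -1100, 0-001, 000-1, 0000-, 1-11-, 11-10, 111-0

-0000, -1001, -1010, -1100, 0-001, 000-1, 0000-, 11-10, 111-0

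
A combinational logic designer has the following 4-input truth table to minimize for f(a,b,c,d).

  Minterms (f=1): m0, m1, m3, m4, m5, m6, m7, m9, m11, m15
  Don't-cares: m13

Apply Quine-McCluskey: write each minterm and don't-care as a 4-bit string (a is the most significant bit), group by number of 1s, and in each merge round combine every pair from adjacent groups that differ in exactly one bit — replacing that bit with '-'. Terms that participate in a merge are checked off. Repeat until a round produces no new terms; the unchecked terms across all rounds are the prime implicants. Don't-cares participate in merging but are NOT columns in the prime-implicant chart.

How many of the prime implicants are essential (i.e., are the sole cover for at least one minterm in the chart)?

[col 0] 0000*, 0001*, 0011*, 0100*, 0101*, 0110*, 0111*, 1001*, 1011*, 1101*, 1111*
[col 1] -001*, -011*, -101*, -111*, 0-00*, 0-01*, 0-11*, 00-1*, 000-*, 01-0*, 01-1*, 010-*, 011-*, 1-01*, 1-11*, 10-1*, 11-1*
[col 2] --01*, --11*, -0-1*, -1-1*, 0--1*, 0-0-, 01--, 1--1*
[col 3] ---1
Prime implicants: ---1, 0-0-, 01--
PI chart (minterm → PIs covering it):
  0 | 0-0-  (sole → essential)
  1 | ---1,0-0-
  3 | ---1  (sole → essential)
  4 | 0-0-,01--
  5 | ---1,0-0-,01--
  6 | 01--  (sole → essential)
  7 | ---1,01--
  9 | ---1  (sole → essential)
  11 | ---1  (sole → essential)
  15 | ---1  (sole → essential)
Essential prime implicants: ---1, 0-0-, 01--

3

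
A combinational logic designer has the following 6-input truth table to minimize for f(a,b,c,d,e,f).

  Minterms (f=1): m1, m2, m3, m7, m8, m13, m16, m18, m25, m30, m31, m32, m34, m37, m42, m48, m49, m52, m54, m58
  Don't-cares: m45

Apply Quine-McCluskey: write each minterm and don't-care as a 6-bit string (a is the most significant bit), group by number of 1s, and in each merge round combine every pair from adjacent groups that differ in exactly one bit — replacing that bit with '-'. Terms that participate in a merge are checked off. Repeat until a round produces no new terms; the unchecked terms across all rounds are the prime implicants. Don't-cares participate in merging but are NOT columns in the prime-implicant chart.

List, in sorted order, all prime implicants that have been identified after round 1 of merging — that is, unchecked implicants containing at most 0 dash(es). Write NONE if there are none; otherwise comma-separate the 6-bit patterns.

[col 0] 000001*, 000010*, 000011*, 000111*, 001000, 001101*, 010000*, 010010*, 011001, 011110*, 011111*, 100000*, 100010*, 100101*, 101010*, 101101*, 110000*, 110001*, 110100*, 110110*, 111010*
[col 1] -00010, -01101, -10000, 0-0010, 000-11, 0000-1, 00001-, 0100-0, 01111-, 1-0000, 1-1010, 10-010, 10-101, 1000-0, 110-00, 11000-, 1101-0
Prime implicants: -00010, -01101, -10000, 0-0010, 000-11, 0000-1, 00001-, 001000, 0100-0, 011001, 01111-, 1-0000, 1-1010, 10-010, 10-101, 1000-0, 110-00, 11000-, 1101-0

001000, 011001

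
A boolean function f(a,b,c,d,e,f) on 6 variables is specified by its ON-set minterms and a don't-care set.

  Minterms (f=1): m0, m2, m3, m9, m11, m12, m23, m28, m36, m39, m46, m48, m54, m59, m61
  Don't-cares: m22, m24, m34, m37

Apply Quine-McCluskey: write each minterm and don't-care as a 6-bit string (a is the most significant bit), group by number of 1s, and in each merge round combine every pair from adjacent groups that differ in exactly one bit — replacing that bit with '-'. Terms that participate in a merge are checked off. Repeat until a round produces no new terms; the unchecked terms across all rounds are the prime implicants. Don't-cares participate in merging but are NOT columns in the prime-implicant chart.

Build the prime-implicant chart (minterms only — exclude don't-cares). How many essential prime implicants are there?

Round 0: 000000✓ 000010✓ 000011✓ 001001✓ 001011✓ 001100✓ 010110✓ 010111✓ 011000✓ 011100✓ 100010✓ 100100✓ 100101✓ 100111✓ 101110 110000 110110✓ 111011 111101
Round 1: -00010 -10110 0-1100 00-011 0000-0 00001- 0010-1 01011- 011-00 1001-1 10010-
PIs = {-00010, -10110, 0-1100, 00-011, 0000-0, 00001-, 0010-1, 01011-, 011-00, 1001-1, 10010-, 101110, 110000, 111011, 111101}
Coverage chart:
  m0: 0000-0 ←essential
  m2: -00010,0000-0,00001-
  m3: 00-011,00001-
  m9: 0010-1 ←essential
  m11: 00-011,0010-1
  m12: 0-1100 ←essential
  m23: 01011- ←essential
  m28: 0-1100,011-00
  m36: 10010- ←essential
  m39: 1001-1 ←essential
  m46: 101110 ←essential
  m48: 110000 ←essential
  m54: -10110 ←essential
  m59: 111011 ←essential
  m61: 111101 ←essential
Essential: -10110, 0-1100, 0000-0, 0010-1, 01011-, 1001-1, 10010-, 101110, 110000, 111011, 111101

11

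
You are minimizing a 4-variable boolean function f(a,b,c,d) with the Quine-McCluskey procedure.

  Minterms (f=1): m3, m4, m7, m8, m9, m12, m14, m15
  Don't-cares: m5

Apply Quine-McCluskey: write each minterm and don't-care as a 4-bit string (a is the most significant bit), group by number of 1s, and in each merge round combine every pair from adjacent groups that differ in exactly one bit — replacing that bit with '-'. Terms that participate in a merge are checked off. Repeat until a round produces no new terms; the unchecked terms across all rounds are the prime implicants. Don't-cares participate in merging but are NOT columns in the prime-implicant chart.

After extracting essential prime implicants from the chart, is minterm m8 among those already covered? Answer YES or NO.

[col 0] 0011*, 0100*, 0101*, 0111*, 1000*, 1001*, 1100*, 1110*, 1111*
[col 1] -100, -111, 0-11, 01-1, 010-, 1-00, 100-, 11-0, 111-
Prime implicants: -100, -111, 0-11, 01-1, 010-, 1-00, 100-, 11-0, 111-
PI chart (minterm → PIs covering it):
  3 | 0-11  (sole → essential)
  4 | -100,010-
  7 | -111,0-11,01-1
  8 | 1-00,100-
  9 | 100-  (sole → essential)
  12 | -100,1-00,11-0
  14 | 11-0,111-
  15 | -111,111-
Essential prime implicants: 0-11, 100-

YES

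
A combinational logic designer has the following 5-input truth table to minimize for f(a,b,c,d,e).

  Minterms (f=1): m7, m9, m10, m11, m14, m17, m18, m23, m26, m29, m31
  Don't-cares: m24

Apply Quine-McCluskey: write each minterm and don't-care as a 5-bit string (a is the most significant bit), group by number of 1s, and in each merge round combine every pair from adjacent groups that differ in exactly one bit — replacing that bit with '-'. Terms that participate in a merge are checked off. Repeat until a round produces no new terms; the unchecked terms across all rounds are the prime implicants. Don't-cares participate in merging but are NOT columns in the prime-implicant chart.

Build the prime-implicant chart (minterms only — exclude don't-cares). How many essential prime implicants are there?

Round 0: 00111✓ 01001✓ 01010✓ 01011✓ 01110✓ 10001 10010✓ 10111✓ 11000✓ 11010✓ 11101✓ 11111✓
Round 1: -0111 -1010 01-10 010-1 0101- 1-010 1-111 110-0 111-1
PIs = {-0111, -1010, 01-10, 010-1, 0101-, 1-010, 1-111, 10001, 110-0, 111-1}
Coverage chart:
  m7: -0111 ←essential
  m9: 010-1 ←essential
  m10: -1010,01-10,0101-
  m11: 010-1,0101-
  m14: 01-10 ←essential
  m17: 10001 ←essential
  m18: 1-010 ←essential
  m23: -0111,1-111
  m26: -1010,1-010,110-0
  m29: 111-1 ←essential
  m31: 1-111,111-1
Essential: -0111, 01-10, 010-1, 1-010, 10001, 111-1

6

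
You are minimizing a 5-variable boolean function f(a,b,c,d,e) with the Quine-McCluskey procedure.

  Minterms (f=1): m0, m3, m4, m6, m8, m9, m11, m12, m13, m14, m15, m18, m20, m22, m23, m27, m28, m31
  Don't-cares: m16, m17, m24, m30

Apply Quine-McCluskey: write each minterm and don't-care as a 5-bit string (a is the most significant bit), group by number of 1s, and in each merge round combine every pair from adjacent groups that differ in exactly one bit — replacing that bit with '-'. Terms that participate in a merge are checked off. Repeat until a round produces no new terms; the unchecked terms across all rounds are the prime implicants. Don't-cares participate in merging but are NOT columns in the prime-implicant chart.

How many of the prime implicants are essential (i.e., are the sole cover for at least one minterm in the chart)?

Round 0: 00000✓ 00011✓ 00100✓ 00110✓ 01000✓ 01001✓ 01011✓ 01100✓ 01101✓ 01110✓ 01111✓ 10000✓ 10001✓ 10010✓ 10100✓ 10110✓ 10111✓ 11000✓ 11011✓ 11100✓ 11110✓ 11111✓
Round 1: -0000✓ -0100✓ -0110✓ -1000✓ -1011✓ -1100✓ -1110✓ -1111✓ 0-000✓ 0-011 0-100✓ 0-110✓ 00-00✓ 001-0✓ 01-00✓ 01-01✓ 01-11✓ 010-1✓ 0100-✓ 011-0✓ 011-1✓ 0110-✓ 0111-✓ 1-000✓ 1-100✓ 1-110✓ 1-111✓ 10-00✓ 10-10✓ 100-0✓ 1000- 101-0✓ 1011-✓ 11-00✓ 11-11✓ 111-0✓ 1111-✓
Round 2: --000✓ --100✓ --110✓ -0-00✓ -01-0✓ -1-00✓ -1-11 -11-0✓ -111- 0--00✓ 0-1-0✓ 01--1 01-0- 011-- 1--00✓ 1-1-0✓ 1-11- 10--0
Round 3: ---00 --1-0
PIs = {---00, --1-0, -1-11, -111-, 0-011, 01--1, 01-0-, 011--, 1-11-, 10--0, 1000-}
Coverage chart:
  m0: ---00 ←essential
  m3: 0-011 ←essential
  m4: ---00,--1-0
  m6: --1-0 ←essential
  m8: ---00,01-0-
  m9: 01--1,01-0-
  m11: -1-11,0-011,01--1
  m12: ---00,--1-0,01-0-,011--
  m13: 01--1,01-0-,011--
  m14: --1-0,-111-,011--
  m15: -1-11,-111-,01--1,011--
  m18: 10--0 ←essential
  m20: ---00,--1-0,10--0
  m22: --1-0,1-11-,10--0
  m23: 1-11- ←essential
  m27: -1-11 ←essential
  m28: ---00,--1-0
  m31: -1-11,-111-,1-11-
Essential: ---00, --1-0, -1-11, 0-011, 1-11-, 10--0

6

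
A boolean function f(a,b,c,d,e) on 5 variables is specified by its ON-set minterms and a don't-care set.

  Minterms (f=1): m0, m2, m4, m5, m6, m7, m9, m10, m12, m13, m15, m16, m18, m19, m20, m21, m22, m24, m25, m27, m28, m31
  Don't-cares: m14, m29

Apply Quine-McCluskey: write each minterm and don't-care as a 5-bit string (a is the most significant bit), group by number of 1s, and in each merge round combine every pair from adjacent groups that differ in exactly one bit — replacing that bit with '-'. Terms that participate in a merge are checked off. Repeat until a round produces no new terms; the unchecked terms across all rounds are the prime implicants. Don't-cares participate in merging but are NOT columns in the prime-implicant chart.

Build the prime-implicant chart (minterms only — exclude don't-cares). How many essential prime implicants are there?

[col 0] 00000*, 00010*, 00100*, 00101*, 00110*, 00111*, 01001*, 01010*, 01100*, 01101*, 01110*, 01111*, 10000*, 10010*, 10011*, 10100*, 10101*, 10110*, 11000*, 11001*, 11011*, 11100*, 11101*, 11111*
[col 1] -0000*, -0010*, -0100*, -0101*, -0110*, -1001*, -1100*, -1101*, -1111*, 0-010*, 0-100*, 0-101*, 0-110*, 0-111*, 00-00*, 00-10*, 000-0*, 001-0*, 001-1*, 0010-*, 0011-*, 01-01*, 01-10*, 011-0*, 011-1*, 0110-*, 0111-*, 1-000*, 1-011, 1-100*, 1-101*, 10-00*, 10-10*, 100-0*, 1001-, 101-0*, 1010-*, 11-00*, 11-01*, 11-11*, 110-1*, 1100-*, 111-1*, 1110-*
[col 2] --100*, --101*, -0-00*, -0-10*, -00-0*, -01-0*, -010-*, -1-01, -11-1, -110-*, 0--10, 0-1-0*, 0-1-1*, 0-10-*, 0-11-*, 00--0*, 001--*, 011--*, 1--00, 1-10-*, 10--0*, 11--1, 11-0-
[col 3] --10-, -0--0, 0-1--
Prime implicants: --10-, -0--0, -1-01, -11-1, 0--10, 0-1--, 1--00, 1-011, 1001-, 11--1, 11-0-
PI chart (minterm → PIs covering it):
  0 | -0--0  (sole → essential)
  2 | -0--0,0--10
  4 | --10-,-0--0,0-1--
  5 | --10-,0-1--
  6 | -0--0,0--10,0-1--
  7 | 0-1--  (sole → essential)
  9 | -1-01  (sole → essential)
  10 | 0--10  (sole → essential)
  12 | --10-,0-1--
  13 | --10-,-1-01,-11-1,0-1--
  15 | -11-1,0-1--
  16 | -0--0,1--00
  18 | -0--0,1001-
  19 | 1-011,1001-
  20 | --10-,-0--0,1--00
  21 | --10-  (sole → essential)
  22 | -0--0  (sole → essential)
  24 | 1--00,11-0-
  25 | -1-01,11--1,11-0-
  27 | 1-011,11--1
  28 | --10-,1--00,11-0-
  31 | -11-1,11--1
Essential prime implicants: --10-, -0--0, -1-01, 0--10, 0-1--

5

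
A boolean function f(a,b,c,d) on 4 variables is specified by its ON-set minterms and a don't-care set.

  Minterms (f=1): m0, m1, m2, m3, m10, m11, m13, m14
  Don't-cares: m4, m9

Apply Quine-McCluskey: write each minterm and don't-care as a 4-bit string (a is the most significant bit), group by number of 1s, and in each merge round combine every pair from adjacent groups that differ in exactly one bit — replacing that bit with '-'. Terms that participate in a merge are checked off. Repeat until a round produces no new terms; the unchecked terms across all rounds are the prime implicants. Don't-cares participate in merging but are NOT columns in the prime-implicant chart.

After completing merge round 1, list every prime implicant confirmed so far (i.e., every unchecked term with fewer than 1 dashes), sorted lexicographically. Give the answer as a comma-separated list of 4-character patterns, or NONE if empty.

NONE

size-2^0 implicants → 0000(✓)  0001(✓)  0010(✓)  0011(✓)  0100(✓)  1001(✓)  1010(✓)  1011(✓)  1101(✓)  1110(✓)
size-2^1 implicants → -001(✓)  -010(✓)  -011(✓)  0-00  00-0(✓)  00-1(✓)  000-(✓)  001-(✓)  1-01  1-10  10-1(✓)  101-(✓)
size-2^2 implicants → -0-1  -01-  00--
Unchecked terms (primes): -0-1, -01-, 0-00, 00--, 1-01, 1-10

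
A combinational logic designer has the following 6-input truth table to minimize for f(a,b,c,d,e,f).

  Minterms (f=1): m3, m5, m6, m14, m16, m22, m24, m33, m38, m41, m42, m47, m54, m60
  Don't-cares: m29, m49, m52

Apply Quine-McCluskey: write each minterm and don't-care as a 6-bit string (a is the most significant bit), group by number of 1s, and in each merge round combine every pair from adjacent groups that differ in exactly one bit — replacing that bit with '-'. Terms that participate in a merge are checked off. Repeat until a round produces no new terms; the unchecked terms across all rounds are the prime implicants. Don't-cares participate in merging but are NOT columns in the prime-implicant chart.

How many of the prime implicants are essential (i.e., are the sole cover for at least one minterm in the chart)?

size-2^0 implicants → 000011  000101  000110(✓)  001110(✓)  010000(✓)  010110(✓)  011000(✓)  011101  100001(✓)  100110(✓)  101001(✓)  101010  101111  110001(✓)  110100(✓)  110110(✓)  111100(✓)
size-2^1 implicants → -00110(✓)  -10110(✓)  0-0110(✓)  00-110  01-000  1-0001  1-0110(✓)  10-001  11-100  1101-0
size-2^2 implicants → --0110
Unchecked terms (primes): --0110, 00-110, 000011, 000101, 01-000, 011101, 1-0001, 10-001, 101010, 101111, 11-100, 1101-0
Minterm coverage:
  m3 ⊆ 000011 [E]
  m5 ⊆ 000101 [E]
  m6 ⊆ --0110,00-110
  m14 ⊆ 00-110 [E]
  m16 ⊆ 01-000 [E]
  m22 ⊆ --0110 [E]
  m24 ⊆ 01-000 [E]
  m33 ⊆ 1-0001,10-001
  m38 ⊆ --0110 [E]
  m41 ⊆ 10-001 [E]
  m42 ⊆ 101010 [E]
  m47 ⊆ 101111 [E]
  m54 ⊆ --0110,1101-0
  m60 ⊆ 11-100 [E]
E = {--0110, 00-110, 000011, 000101, 01-000, 10-001, 101010, 101111, 11-100}

9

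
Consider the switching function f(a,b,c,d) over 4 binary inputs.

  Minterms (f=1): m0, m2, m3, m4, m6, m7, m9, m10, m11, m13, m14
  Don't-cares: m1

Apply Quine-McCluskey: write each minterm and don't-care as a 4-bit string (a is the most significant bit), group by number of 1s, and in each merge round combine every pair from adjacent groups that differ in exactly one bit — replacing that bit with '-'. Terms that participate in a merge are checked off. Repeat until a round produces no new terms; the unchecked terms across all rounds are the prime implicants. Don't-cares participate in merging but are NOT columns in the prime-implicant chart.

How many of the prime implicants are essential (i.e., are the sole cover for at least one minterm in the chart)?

size-2^0 implicants → 0000(✓)  0001(✓)  0010(✓)  0011(✓)  0100(✓)  0110(✓)  0111(✓)  1001(✓)  1010(✓)  1011(✓)  1101(✓)  1110(✓)
size-2^1 implicants → -001(✓)  -010(✓)  -011(✓)  -110(✓)  0-00(✓)  0-10(✓)  0-11(✓)  00-0(✓)  00-1(✓)  000-(✓)  001-(✓)  01-0(✓)  011-(✓)  1-01  1-10(✓)  10-1(✓)  101-(✓)
size-2^2 implicants → --10  -0-1  -01-  0--0  0-1-  00--
Unchecked terms (primes): --10, -0-1, -01-, 0--0, 0-1-, 00--, 1-01
Minterm coverage:
  m0 ⊆ 0--0,00--
  m2 ⊆ --10,-01-,0--0,0-1-,00--
  m3 ⊆ -0-1,-01-,0-1-,00--
  m4 ⊆ 0--0 [E]
  m6 ⊆ --10,0--0,0-1-
  m7 ⊆ 0-1- [E]
  m9 ⊆ -0-1,1-01
  m10 ⊆ --10,-01-
  m11 ⊆ -0-1,-01-
  m13 ⊆ 1-01 [E]
  m14 ⊆ --10 [E]
E = {--10, 0--0, 0-1-, 1-01}

4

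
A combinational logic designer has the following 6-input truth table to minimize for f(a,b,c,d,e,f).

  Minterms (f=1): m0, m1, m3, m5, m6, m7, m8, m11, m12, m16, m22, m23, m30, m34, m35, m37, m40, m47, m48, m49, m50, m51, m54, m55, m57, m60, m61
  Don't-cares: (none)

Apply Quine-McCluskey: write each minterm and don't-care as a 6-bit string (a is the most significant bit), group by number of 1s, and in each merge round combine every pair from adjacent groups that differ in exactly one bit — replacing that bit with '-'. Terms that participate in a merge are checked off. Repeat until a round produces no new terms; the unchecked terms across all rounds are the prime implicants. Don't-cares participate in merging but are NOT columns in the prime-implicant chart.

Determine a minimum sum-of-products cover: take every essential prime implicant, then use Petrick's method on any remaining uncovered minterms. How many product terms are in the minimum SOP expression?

13

size-2^0 implicants → 000000(✓)  000001(✓)  000011(✓)  000101(✓)  000110(✓)  000111(✓)  001000(✓)  001011(✓)  001100(✓)  010000(✓)  010110(✓)  010111(✓)  011110(✓)  100010(✓)  100011(✓)  100101(✓)  101000(✓)  101111  110000(✓)  110001(✓)  110010(✓)  110011(✓)  110110(✓)  110111(✓)  111001(✓)  111100(✓)  111101(✓)
size-2^1 implicants → -00011  -00101  -01000  -10000  -10110(✓)  -10111(✓)  0-0000  0-0110(✓)  0-0111(✓)  00-000  00-011  000-01(✓)  000-11(✓)  0000-1(✓)  00000-  0001-1(✓)  00011-(✓)  001-00  01-110  01011-(✓)  1-0010(✓)  1-0011(✓)  10001-(✓)  11-001  110-10(✓)  110-11(✓)  1100-0(✓)  1100-1(✓)  11000-(✓)  11001-(✓)  11011-(✓)  111-01  11110-
size-2^2 implicants → -1011-  0-011-  000--1  1-001-  110-1-  1100--
Unchecked terms (primes): -00011, -00101, -01000, -10000, -1011-, 0-0000, 0-011-, 00-000, 00-011, 000--1, 00000-, 001-00, 01-110, 1-001-, 101111, 11-001, 110-1-, 1100--, 111-01, 11110-
Minterm coverage:
  m0 ⊆ 0-0000,00-000,00000-
  m1 ⊆ 000--1,00000-
  m3 ⊆ -00011,00-011,000--1
  m5 ⊆ -00101,000--1
  m6 ⊆ 0-011- [E]
  m7 ⊆ 0-011-,000--1
  m8 ⊆ -01000,00-000,001-00
  m11 ⊆ 00-011 [E]
  m12 ⊆ 001-00 [E]
  m16 ⊆ -10000,0-0000
  m22 ⊆ -1011-,0-011-,01-110
  m23 ⊆ -1011-,0-011-
  m30 ⊆ 01-110 [E]
  m34 ⊆ 1-001- [E]
  m35 ⊆ -00011,1-001-
  m37 ⊆ -00101 [E]
  m40 ⊆ -01000 [E]
  m47 ⊆ 101111 [E]
  m48 ⊆ -10000,1100--
  m49 ⊆ 11-001,1100--
  m50 ⊆ 1-001-,110-1-,1100--
  m51 ⊆ 1-001-,110-1-,1100--
  m54 ⊆ -1011-,110-1-
  m55 ⊆ -1011-,110-1-
  m57 ⊆ 11-001,111-01
  m60 ⊆ 11110- [E]
  m61 ⊆ 111-01,11110-
E = {-00101, -01000, 0-011-, 00-011, 001-00, 01-110, 1-001-, 101111, 11110-}
Petrick residual → -10000, -1011-, 00000-, 11-001
Cover = b'c'de'f + b'cd'e'f' + bc'd'e'f' + bc'de + a'c'de + a'b'd'ef + a'b'c'd'e' + a'b'ce'f' + a'bdef' + ac'd'e + ab'cdef + abd'e'f + abcde'  |cover|=13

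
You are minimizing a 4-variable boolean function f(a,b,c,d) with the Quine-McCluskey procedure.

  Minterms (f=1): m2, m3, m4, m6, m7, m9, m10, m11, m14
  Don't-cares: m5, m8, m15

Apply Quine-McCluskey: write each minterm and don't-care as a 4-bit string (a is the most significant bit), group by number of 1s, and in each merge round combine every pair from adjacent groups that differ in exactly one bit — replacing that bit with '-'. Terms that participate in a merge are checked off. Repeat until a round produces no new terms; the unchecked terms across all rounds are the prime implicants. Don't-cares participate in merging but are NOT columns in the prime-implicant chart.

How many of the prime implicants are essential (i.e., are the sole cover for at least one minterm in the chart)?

[col 0] 0010*, 0011*, 0100*, 0101*, 0110*, 0111*, 1000*, 1001*, 1010*, 1011*, 1110*, 1111*
[col 1] -010*, -011*, -110*, -111*, 0-10*, 0-11*, 001-*, 01-0*, 01-1*, 010-*, 011-*, 1-10*, 1-11*, 10-0*, 10-1*, 100-*, 101-*, 111-*
[col 2] --10*, --11*, -01-*, -11-*, 0-1-*, 01--, 1-1-*, 10--
[col 3] --1-
Prime implicants: --1-, 01--, 10--
PI chart (minterm → PIs covering it):
  2 | --1-  (sole → essential)
  3 | --1-  (sole → essential)
  4 | 01--  (sole → essential)
  6 | --1-,01--
  7 | --1-,01--
  9 | 10--  (sole → essential)
  10 | --1-,10--
  11 | --1-,10--
  14 | --1-  (sole → essential)
Essential prime implicants: --1-, 01--, 10--

3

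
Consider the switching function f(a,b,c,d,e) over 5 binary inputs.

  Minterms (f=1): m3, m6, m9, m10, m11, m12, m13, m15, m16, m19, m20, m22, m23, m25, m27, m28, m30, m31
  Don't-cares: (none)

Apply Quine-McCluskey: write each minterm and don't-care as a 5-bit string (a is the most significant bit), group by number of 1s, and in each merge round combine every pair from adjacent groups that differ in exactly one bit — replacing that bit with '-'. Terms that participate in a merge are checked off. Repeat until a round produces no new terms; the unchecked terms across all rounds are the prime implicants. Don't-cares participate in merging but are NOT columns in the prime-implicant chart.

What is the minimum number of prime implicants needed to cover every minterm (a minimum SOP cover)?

8

[col 0] 00011*, 00110*, 01001*, 01010*, 01011*, 01100*, 01101*, 01111*, 10000*, 10011*, 10100*, 10110*, 10111*, 11001*, 11011*, 11100*, 11110*, 11111*
[col 1] -0011*, -0110, -1001*, -1011*, -1100, -1111*, 0-011*, 01-01*, 01-11*, 010-1*, 0101-, 011-1*, 0110-, 1-011*, 1-100*, 1-110*, 1-111*, 10-00, 10-11*, 101-0*, 1011-*, 11-11*, 110-1*, 111-0*, 1111-*
[col 2] --011, -1-11, -10-1, 01--1, 1--11, 1-1-0, 1-11-
Prime implicants: --011, -0110, -1-11, -10-1, -1100, 01--1, 0101-, 0110-, 1--11, 1-1-0, 1-11-, 10-00
PI chart (minterm → PIs covering it):
  3 | --011  (sole → essential)
  6 | -0110  (sole → essential)
  9 | -10-1,01--1
  10 | 0101-  (sole → essential)
  11 | --011,-1-11,-10-1,01--1,0101-
  12 | -1100,0110-
  13 | 01--1,0110-
  15 | -1-11,01--1
  16 | 10-00  (sole → essential)
  19 | --011,1--11
  20 | 1-1-0,10-00
  22 | -0110,1-1-0,1-11-
  23 | 1--11,1-11-
  25 | -10-1  (sole → essential)
  27 | --011,-1-11,-10-1,1--11
  28 | -1100,1-1-0
  30 | 1-1-0,1-11-
  31 | -1-11,1--11,1-11-
Essential prime implicants: --011, -0110, -10-1, 0101-, 10-00
Petrick residual → -1100, 01--1, 1-11-
Minimum SOP uses 8 PIs: c'de + b'cde' + bc'e + bcd'e' + a'be + a'bc'd + acd + ab'd'e'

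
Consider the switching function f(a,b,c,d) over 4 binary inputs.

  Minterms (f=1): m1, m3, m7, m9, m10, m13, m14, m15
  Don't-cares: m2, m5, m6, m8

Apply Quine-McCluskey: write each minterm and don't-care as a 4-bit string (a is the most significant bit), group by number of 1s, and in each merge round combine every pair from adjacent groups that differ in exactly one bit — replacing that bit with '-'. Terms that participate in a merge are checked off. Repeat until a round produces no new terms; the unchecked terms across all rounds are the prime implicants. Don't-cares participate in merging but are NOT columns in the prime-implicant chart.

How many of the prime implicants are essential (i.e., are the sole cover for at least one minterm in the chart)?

Round 0: 0001✓ 0010✓ 0011✓ 0101✓ 0110✓ 0111✓ 1000✓ 1001✓ 1010✓ 1101✓ 1110✓ 1111✓
Round 1: -001✓ -010✓ -101✓ -110✓ -111✓ 0-01✓ 0-10✓ 0-11✓ 00-1✓ 001-✓ 01-1✓ 011-✓ 1-01✓ 1-10✓ 10-0 100- 11-1✓ 111-✓
Round 2: --01 --10 -1-1 -11- 0--1 0-1-
PIs = {--01, --10, -1-1, -11-, 0--1, 0-1-, 10-0, 100-}
Coverage chart:
  m1: --01,0--1
  m3: 0--1,0-1-
  m7: -1-1,-11-,0--1,0-1-
  m9: --01,100-
  m10: --10,10-0
  m13: --01,-1-1
  m14: --10,-11-
  m15: -1-1,-11-
(no essential prime implicants)

0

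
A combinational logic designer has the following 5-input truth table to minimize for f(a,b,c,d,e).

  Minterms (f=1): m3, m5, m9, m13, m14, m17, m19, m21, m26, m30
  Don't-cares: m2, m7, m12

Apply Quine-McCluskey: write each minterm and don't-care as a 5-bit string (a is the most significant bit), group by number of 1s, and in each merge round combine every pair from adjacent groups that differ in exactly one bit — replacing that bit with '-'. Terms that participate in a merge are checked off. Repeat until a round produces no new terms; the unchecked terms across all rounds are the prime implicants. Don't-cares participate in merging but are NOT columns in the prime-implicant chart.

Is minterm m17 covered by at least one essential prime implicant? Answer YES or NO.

NO

[col 0] 00010*, 00011*, 00101*, 00111*, 01001*, 01100*, 01101*, 01110*, 10001*, 10011*, 10101*, 11010*, 11110*
[col 1] -0011, -0101, -1110, 0-101, 00-11, 0001-, 001-1, 01-01, 011-0, 0110-, 10-01, 100-1, 11-10
Prime implicants: -0011, -0101, -1110, 0-101, 00-11, 0001-, 001-1, 01-01, 011-0, 0110-, 10-01, 100-1, 11-10
PI chart (minterm → PIs covering it):
  3 | -0011,00-11,0001-
  5 | -0101,0-101,001-1
  9 | 01-01  (sole → essential)
  13 | 0-101,01-01,0110-
  14 | -1110,011-0
  17 | 10-01,100-1
  19 | -0011,100-1
  21 | -0101,10-01
  26 | 11-10  (sole → essential)
  30 | -1110,11-10
Essential prime implicants: 01-01, 11-10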